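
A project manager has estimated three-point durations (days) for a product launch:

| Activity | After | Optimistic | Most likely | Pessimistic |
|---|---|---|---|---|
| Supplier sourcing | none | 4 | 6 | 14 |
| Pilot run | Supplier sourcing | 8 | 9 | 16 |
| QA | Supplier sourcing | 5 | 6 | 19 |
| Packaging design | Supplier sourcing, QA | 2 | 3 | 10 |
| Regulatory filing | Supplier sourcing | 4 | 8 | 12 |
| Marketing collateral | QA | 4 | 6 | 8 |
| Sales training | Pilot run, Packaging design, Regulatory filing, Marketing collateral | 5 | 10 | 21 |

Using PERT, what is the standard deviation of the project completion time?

te_Supplier sourcing = (4 + 4·6 + 14)/6 = 42/6 = 7; σ²_Supplier sourcing = ((14−4)/6)² = 2.778
te_Pilot run = (8 + 4·9 + 16)/6 = 60/6 = 10; σ²_Pilot run = ((16−8)/6)² = 1.778
te_QA = (5 + 4·6 + 19)/6 = 48/6 = 8; σ²_QA = ((19−5)/6)² = 5.444
te_Packaging design = (2 + 4·3 + 10)/6 = 24/6 = 4; σ²_Packaging design = ((10−2)/6)² = 1.778
te_Regulatory filing = (4 + 4·8 + 12)/6 = 48/6 = 8; σ²_Regulatory filing = ((12−4)/6)² = 1.778
te_Marketing collateral = (4 + 4·6 + 8)/6 = 36/6 = 6; σ²_Marketing collateral = ((8−4)/6)² = 0.444
te_Sales training = (5 + 4·10 + 21)/6 = 66/6 = 11; σ²_Sales training = ((21−5)/6)² = 7.111

Forward pass:
ES_Supplier sourcing = 0; EF_Supplier sourcing = 7
ES_Pilot run = 7; EF_Pilot run = 7+10 = 17
ES_QA = 7; EF_QA = 7+8 = 15
ES_Packaging design = max(EF_Supplier sourcing=7, EF_QA=15) = 15; EF_Packaging design = 15+4 = 19
ES_Regulatory filing = 7; EF_Regulatory filing = 7+8 = 15
ES_Marketing collateral = 15; EF_Marketing collateral = 15+6 = 21
ES_Sales training = max(EF_Pilot run=17, EF_Packaging design=19, EF_Regulatory filing=15, EF_Marketing collateral=21) = 21; EF_Sales training = 21+11 = 32
Expected project duration μ = 32 days. Critical path: Supplier sourcing → QA → Marketing collateral → Sales training.

Variance along critical path = 2.778 + 5.444 + 0.444 + 7.111 = 15.778
σ = √15.778 = 3.972 days

3.97 days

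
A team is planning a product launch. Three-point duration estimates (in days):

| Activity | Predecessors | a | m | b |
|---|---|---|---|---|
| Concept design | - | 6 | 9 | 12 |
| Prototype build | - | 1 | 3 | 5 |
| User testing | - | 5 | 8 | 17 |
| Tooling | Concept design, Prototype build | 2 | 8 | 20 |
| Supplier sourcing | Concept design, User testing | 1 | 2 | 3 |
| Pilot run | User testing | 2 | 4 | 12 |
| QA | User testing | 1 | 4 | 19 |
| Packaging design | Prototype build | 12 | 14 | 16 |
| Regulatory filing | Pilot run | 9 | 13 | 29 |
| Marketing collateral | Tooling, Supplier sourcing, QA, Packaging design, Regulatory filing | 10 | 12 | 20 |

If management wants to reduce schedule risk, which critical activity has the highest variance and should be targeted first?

te_Concept design = (6 + 4·9 + 12)/6 = 54/6 = 9; σ²_Concept design = ((12−6)/6)² = 1.000
te_Prototype build = (1 + 4·3 + 5)/6 = 18/6 = 3; σ²_Prototype build = ((5−1)/6)² = 0.444
te_User testing = (5 + 4·8 + 17)/6 = 54/6 = 9; σ²_User testing = ((17−5)/6)² = 4.000
te_Tooling = (2 + 4·8 + 20)/6 = 54/6 = 9; σ²_Tooling = ((20−2)/6)² = 9.000
te_Supplier sourcing = (1 + 4·2 + 3)/6 = 12/6 = 2; σ²_Supplier sourcing = ((3−1)/6)² = 0.111
te_Pilot run = (2 + 4·4 + 12)/6 = 30/6 = 5; σ²_Pilot run = ((12−2)/6)² = 2.778
te_QA = (1 + 4·4 + 19)/6 = 36/6 = 6; σ²_QA = ((19−1)/6)² = 9.000
te_Packaging design = (12 + 4·14 + 16)/6 = 84/6 = 14; σ²_Packaging design = ((16−12)/6)² = 0.444
te_Regulatory filing = (9 + 4·13 + 29)/6 = 90/6 = 15; σ²_Regulatory filing = ((29−9)/6)² = 11.111
te_Marketing collateral = (10 + 4·12 + 20)/6 = 78/6 = 13; σ²_Marketing collateral = ((20−10)/6)² = 2.778

Forward pass:
ES_Concept design = 0; EF_Concept design = 9
ES_Prototype build = 0; EF_Prototype build = 3
ES_User testing = 0; EF_User testing = 9
ES_Tooling = max(EF_Concept design=9, EF_Prototype build=3) = 9; EF_Tooling = 9+9 = 18
ES_Supplier sourcing = max(EF_Concept design=9, EF_User testing=9) = 9; EF_Supplier sourcing = 9+2 = 11
ES_Pilot run = 9; EF_Pilot run = 9+5 = 14
ES_QA = 9; EF_QA = 9+6 = 15
ES_Packaging design = 3; EF_Packaging design = 3+14 = 17
ES_Regulatory filing = 14; EF_Regulatory filing = 14+15 = 29
ES_Marketing collateral = max(EF_Tooling=18, EF_Supplier sourcing=11, EF_QA=15, EF_Packaging design=17, EF_Regulatory filing=29) = 29; EF_Marketing collateral = 29+13 = 42
Expected project duration μ = 42 days. Critical path: User testing → Pilot run → Regulatory filing → Marketing collateral.

Variances on critical path: σ²_User testing=4.000, σ²_Pilot run=2.778, σ²_Regulatory filing=11.111, σ²_Marketing collateral=2.778.
Largest is σ²_Regulatory filing = 11.111.

Regulatory filing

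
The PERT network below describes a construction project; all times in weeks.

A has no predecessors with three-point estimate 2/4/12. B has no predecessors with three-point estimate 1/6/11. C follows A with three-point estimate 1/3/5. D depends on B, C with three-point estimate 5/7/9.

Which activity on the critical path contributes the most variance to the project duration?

te_A = (2 + 4·4 + 12)/6 = 30/6 = 5; σ²_A = ((12−2)/6)² = 2.778
te_B = (1 + 4·6 + 11)/6 = 36/6 = 6; σ²_B = ((11−1)/6)² = 2.778
te_C = (1 + 4·3 + 5)/6 = 18/6 = 3; σ²_C = ((5−1)/6)² = 0.444
te_D = (5 + 4·7 + 9)/6 = 42/6 = 7; σ²_D = ((9−5)/6)² = 0.444

Forward pass:
ES_A = 0; EF_A = 5
ES_B = 0; EF_B = 6
ES_C = 5; EF_C = 5+3 = 8
ES_D = max(EF_B=6, EF_C=8) = 8; EF_D = 8+7 = 15
Expected project duration μ = 15 weeks. Critical path: A → C → D.

Variances on critical path: σ²_A=2.778, σ²_C=0.444, σ²_D=0.444.
Largest is σ²_A = 2.778.

A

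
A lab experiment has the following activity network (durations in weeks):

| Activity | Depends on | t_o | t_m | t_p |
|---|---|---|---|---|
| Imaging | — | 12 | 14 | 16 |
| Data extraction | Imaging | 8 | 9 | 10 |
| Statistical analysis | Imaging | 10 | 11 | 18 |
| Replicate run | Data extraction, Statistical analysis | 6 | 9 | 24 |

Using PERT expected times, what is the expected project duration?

37 weeks

te_Imaging = (12 + 4·14 + 16)/6 = 84/6 = 14
te_Data extraction = (8 + 4·9 + 10)/6 = 54/6 = 9
te_Statistical analysis = (10 + 4·11 + 18)/6 = 72/6 = 12
te_Replicate run = (6 + 4·9 + 24)/6 = 66/6 = 11

Forward pass:
ES_Imaging = 0; EF_Imaging = 14
ES_Data extraction = 14; EF_Data extraction = 14+9 = 23
ES_Statistical analysis = 14; EF_Statistical analysis = 14+12 = 26
ES_Replicate run = max(EF_Data extraction=23, EF_Statistical analysis=26) = 26; EF_Replicate run = 26+11 = 37
Expected project duration μ = 37 weeks. Critical path: Imaging → Statistical analysis → Replicate run.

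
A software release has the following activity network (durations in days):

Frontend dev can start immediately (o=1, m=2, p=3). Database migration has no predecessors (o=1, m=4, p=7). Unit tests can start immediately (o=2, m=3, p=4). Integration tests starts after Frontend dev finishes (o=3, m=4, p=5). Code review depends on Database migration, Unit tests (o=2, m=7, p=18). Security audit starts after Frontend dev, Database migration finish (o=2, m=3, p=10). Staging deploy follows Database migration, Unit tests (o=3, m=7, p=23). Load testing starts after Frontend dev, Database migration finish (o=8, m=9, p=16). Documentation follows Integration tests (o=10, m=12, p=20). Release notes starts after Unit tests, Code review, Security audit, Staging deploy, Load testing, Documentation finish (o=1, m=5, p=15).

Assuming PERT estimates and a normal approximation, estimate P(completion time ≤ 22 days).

0.151

te_Frontend dev = (1 + 4·2 + 3)/6 = 12/6 = 2; σ²_Frontend dev = ((3−1)/6)² = 0.111
te_Database migration = (1 + 4·4 + 7)/6 = 24/6 = 4; σ²_Database migration = ((7−1)/6)² = 1.000
te_Unit tests = (2 + 4·3 + 4)/6 = 18/6 = 3; σ²_Unit tests = ((4−2)/6)² = 0.111
te_Integration tests = (3 + 4·4 + 5)/6 = 24/6 = 4; σ²_Integration tests = ((5−3)/6)² = 0.111
te_Code review = (2 + 4·7 + 18)/6 = 48/6 = 8; σ²_Code review = ((18−2)/6)² = 7.111
te_Security audit = (2 + 4·3 + 10)/6 = 24/6 = 4; σ²_Security audit = ((10−2)/6)² = 1.778
te_Staging deploy = (3 + 4·7 + 23)/6 = 54/6 = 9; σ²_Staging deploy = ((23−3)/6)² = 11.111
te_Load testing = (8 + 4·9 + 16)/6 = 60/6 = 10; σ²_Load testing = ((16−8)/6)² = 1.778
te_Documentation = (10 + 4·12 + 20)/6 = 78/6 = 13; σ²_Documentation = ((20−10)/6)² = 2.778
te_Release notes = (1 + 4·5 + 15)/6 = 36/6 = 6; σ²_Release notes = ((15−1)/6)² = 5.444

Forward pass:
ES_Frontend dev = 0; EF_Frontend dev = 2
ES_Database migration = 0; EF_Database migration = 4
ES_Unit tests = 0; EF_Unit tests = 3
ES_Integration tests = 2; EF_Integration tests = 2+4 = 6
ES_Code review = max(EF_Database migration=4, EF_Unit tests=3) = 4; EF_Code review = 4+8 = 12
ES_Security audit = max(EF_Frontend dev=2, EF_Database migration=4) = 4; EF_Security audit = 4+4 = 8
ES_Staging deploy = max(EF_Database migration=4, EF_Unit tests=3) = 4; EF_Staging deploy = 4+9 = 13
ES_Load testing = max(EF_Frontend dev=2, EF_Database migration=4) = 4; EF_Load testing = 4+10 = 14
ES_Documentation = 6; EF_Documentation = 6+13 = 19
ES_Release notes = max(EF_Unit tests=3, EF_Code review=12, EF_Security audit=8, EF_Staging deploy=13, EF_Load testing=14, EF_Documentation=19) = 19; EF_Release notes = 19+6 = 25
Expected project duration μ = 25 days. Critical path: Frontend dev → Integration tests → Documentation → Release notes.

Variance along critical path = 0.111 + 0.111 + 2.778 + 5.444 = 8.444; σ = √8.444 = 2.906 days.
Z = (22 − 25) / 2.906 = -1.032
P(T ≤ 22) = Φ(-1.032) ≈ 0.151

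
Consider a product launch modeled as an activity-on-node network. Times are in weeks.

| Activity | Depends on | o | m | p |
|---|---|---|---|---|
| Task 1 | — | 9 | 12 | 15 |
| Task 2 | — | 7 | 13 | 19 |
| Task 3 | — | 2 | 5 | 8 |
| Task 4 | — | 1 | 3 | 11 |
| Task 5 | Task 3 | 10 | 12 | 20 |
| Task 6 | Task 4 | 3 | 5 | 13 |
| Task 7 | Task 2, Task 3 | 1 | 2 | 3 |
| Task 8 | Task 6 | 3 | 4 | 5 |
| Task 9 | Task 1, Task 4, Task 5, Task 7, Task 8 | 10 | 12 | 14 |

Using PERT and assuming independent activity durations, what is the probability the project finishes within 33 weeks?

0.928

te_Task 1 = (9 + 4·12 + 15)/6 = 72/6 = 12; σ²_Task 1 = ((15−9)/6)² = 1.000
te_Task 2 = (7 + 4·13 + 19)/6 = 78/6 = 13; σ²_Task 2 = ((19−7)/6)² = 4.000
te_Task 3 = (2 + 4·5 + 8)/6 = 30/6 = 5; σ²_Task 3 = ((8−2)/6)² = 1.000
te_Task 4 = (1 + 4·3 + 11)/6 = 24/6 = 4; σ²_Task 4 = ((11−1)/6)² = 2.778
te_Task 5 = (10 + 4·12 + 20)/6 = 78/6 = 13; σ²_Task 5 = ((20−10)/6)² = 2.778
te_Task 6 = (3 + 4·5 + 13)/6 = 36/6 = 6; σ²_Task 6 = ((13−3)/6)² = 2.778
te_Task 7 = (1 + 4·2 + 3)/6 = 12/6 = 2; σ²_Task 7 = ((3−1)/6)² = 0.111
te_Task 8 = (3 + 4·4 + 5)/6 = 24/6 = 4; σ²_Task 8 = ((5−3)/6)² = 0.111
te_Task 9 = (10 + 4·12 + 14)/6 = 72/6 = 12; σ²_Task 9 = ((14−10)/6)² = 0.444

Forward pass:
ES_Task 1 = 0; EF_Task 1 = 12
ES_Task 2 = 0; EF_Task 2 = 13
ES_Task 3 = 0; EF_Task 3 = 5
ES_Task 4 = 0; EF_Task 4 = 4
ES_Task 5 = 5; EF_Task 5 = 5+13 = 18
ES_Task 6 = 4; EF_Task 6 = 4+6 = 10
ES_Task 7 = max(EF_Task 2=13, EF_Task 3=5) = 13; EF_Task 7 = 13+2 = 15
ES_Task 8 = 10; EF_Task 8 = 10+4 = 14
ES_Task 9 = max(EF_Task 1=12, EF_Task 4=4, EF_Task 5=18, EF_Task 7=15, EF_Task 8=14) = 18; EF_Task 9 = 18+12 = 30
Expected project duration μ = 30 weeks. Critical path: Task 3 → Task 5 → Task 9.

Variance along critical path = 1.000 + 2.778 + 0.444 = 4.222; σ = √4.222 = 2.055 weeks.
Z = (33 − 30) / 2.055 = 1.460
P(T ≤ 33) = Φ(1.460) ≈ 0.928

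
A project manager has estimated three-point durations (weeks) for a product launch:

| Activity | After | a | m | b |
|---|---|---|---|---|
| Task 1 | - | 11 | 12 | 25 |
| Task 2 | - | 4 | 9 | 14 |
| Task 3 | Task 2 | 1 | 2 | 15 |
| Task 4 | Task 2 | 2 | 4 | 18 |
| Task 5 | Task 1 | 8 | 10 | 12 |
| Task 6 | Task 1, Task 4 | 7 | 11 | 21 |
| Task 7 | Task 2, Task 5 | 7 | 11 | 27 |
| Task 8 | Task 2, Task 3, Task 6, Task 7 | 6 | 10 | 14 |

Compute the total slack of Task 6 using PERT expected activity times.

te_Task 1 = (11 + 4·12 + 25)/6 = 84/6 = 14
te_Task 2 = (4 + 4·9 + 14)/6 = 54/6 = 9
te_Task 3 = (1 + 4·2 + 15)/6 = 24/6 = 4
te_Task 4 = (2 + 4·4 + 18)/6 = 36/6 = 6
te_Task 5 = (8 + 4·10 + 12)/6 = 60/6 = 10
te_Task 6 = (7 + 4·11 + 21)/6 = 72/6 = 12
te_Task 7 = (7 + 4·11 + 27)/6 = 78/6 = 13
te_Task 8 = (6 + 4·10 + 14)/6 = 60/6 = 10

Forward pass:
ES_Task 1 = 0; EF_Task 1 = 14
ES_Task 2 = 0; EF_Task 2 = 9
ES_Task 3 = 9; EF_Task 3 = 9+4 = 13
ES_Task 4 = 9; EF_Task 4 = 9+6 = 15
ES_Task 5 = 14; EF_Task 5 = 14+10 = 24
ES_Task 6 = max(EF_Task 1=14, EF_Task 4=15) = 15; EF_Task 6 = 15+12 = 27
ES_Task 7 = max(EF_Task 2=9, EF_Task 5=24) = 24; EF_Task 7 = 24+13 = 37
ES_Task 8 = max(EF_Task 2=9, EF_Task 3=13, EF_Task 6=27, EF_Task 7=37) = 37; EF_Task 8 = 37+10 = 47
Expected project duration μ = 47 weeks. Critical path: Task 1 → Task 5 → Task 7 → Task 8.

Backward pass:
LF_Task 8 = 47; LS_Task 8 = 47−10 = 37
LF_Task 7 = LS_Task 8 = 37; LS_Task 7 = 37−13 = 24
LF_Task 6 = LS_Task 8 = 37; LS_Task 6 = 37−12 = 25
LF_Task 5 = LS_Task 7 = 24; LS_Task 5 = 24−10 = 14
LF_Task 4 = LS_Task 6 = 25; LS_Task 4 = 25−6 = 19
LF_Task 3 = LS_Task 8 = 37; LS_Task 3 = 37−4 = 33
LF_Task 2 = min(LS_Task 3=33, LS_Task 4=19, LS_Task 7=24, LS_Task 8=37) = 19; LS_Task 2 = 19−9 = 10
LF_Task 1 = min(LS_Task 5=14, LS_Task 6=25) = 14; LS_Task 1 = 14−14 = 0
Slack_Task 6 = LS_Task 6 − ES_Task 6 = 25 − 15 = 10

10 weeks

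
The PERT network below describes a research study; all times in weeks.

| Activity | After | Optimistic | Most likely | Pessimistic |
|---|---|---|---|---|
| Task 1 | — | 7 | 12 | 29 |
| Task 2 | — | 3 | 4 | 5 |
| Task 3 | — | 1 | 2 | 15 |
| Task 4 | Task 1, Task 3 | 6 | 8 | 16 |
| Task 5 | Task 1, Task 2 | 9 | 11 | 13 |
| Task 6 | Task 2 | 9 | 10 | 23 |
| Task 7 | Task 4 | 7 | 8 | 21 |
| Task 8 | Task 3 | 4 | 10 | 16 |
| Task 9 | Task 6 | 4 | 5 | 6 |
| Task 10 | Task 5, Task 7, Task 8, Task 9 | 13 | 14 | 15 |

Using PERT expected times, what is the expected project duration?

te_Task 1 = (7 + 4·12 + 29)/6 = 84/6 = 14
te_Task 2 = (3 + 4·4 + 5)/6 = 24/6 = 4
te_Task 3 = (1 + 4·2 + 15)/6 = 24/6 = 4
te_Task 4 = (6 + 4·8 + 16)/6 = 54/6 = 9
te_Task 5 = (9 + 4·11 + 13)/6 = 66/6 = 11
te_Task 6 = (9 + 4·10 + 23)/6 = 72/6 = 12
te_Task 7 = (7 + 4·8 + 21)/6 = 60/6 = 10
te_Task 8 = (4 + 4·10 + 16)/6 = 60/6 = 10
te_Task 9 = (4 + 4·5 + 6)/6 = 30/6 = 5
te_Task 10 = (13 + 4·14 + 15)/6 = 84/6 = 14

Forward pass:
ES_Task 1 = 0; EF_Task 1 = 14
ES_Task 2 = 0; EF_Task 2 = 4
ES_Task 3 = 0; EF_Task 3 = 4
ES_Task 4 = max(EF_Task 1=14, EF_Task 3=4) = 14; EF_Task 4 = 14+9 = 23
ES_Task 5 = max(EF_Task 1=14, EF_Task 2=4) = 14; EF_Task 5 = 14+11 = 25
ES_Task 6 = 4; EF_Task 6 = 4+12 = 16
ES_Task 7 = 23; EF_Task 7 = 23+10 = 33
ES_Task 8 = 4; EF_Task 8 = 4+10 = 14
ES_Task 9 = 16; EF_Task 9 = 16+5 = 21
ES_Task 10 = max(EF_Task 5=25, EF_Task 7=33, EF_Task 8=14, EF_Task 9=21) = 33; EF_Task 10 = 33+14 = 47
Expected project duration μ = 47 weeks. Critical path: Task 1 → Task 4 → Task 7 → Task 10.

47 weeks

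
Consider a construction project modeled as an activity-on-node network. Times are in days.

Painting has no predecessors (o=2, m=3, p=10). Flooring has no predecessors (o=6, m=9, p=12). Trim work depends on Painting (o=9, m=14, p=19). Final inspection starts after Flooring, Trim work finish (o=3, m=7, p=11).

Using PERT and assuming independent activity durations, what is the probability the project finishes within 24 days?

0.346

te_Painting = (2 + 4·3 + 10)/6 = 24/6 = 4; σ²_Painting = ((10−2)/6)² = 1.778
te_Flooring = (6 + 4·9 + 12)/6 = 54/6 = 9; σ²_Flooring = ((12−6)/6)² = 1.000
te_Trim work = (9 + 4·14 + 19)/6 = 84/6 = 14; σ²_Trim work = ((19−9)/6)² = 2.778
te_Final inspection = (3 + 4·7 + 11)/6 = 42/6 = 7; σ²_Final inspection = ((11−3)/6)² = 1.778

Forward pass:
ES_Painting = 0; EF_Painting = 4
ES_Flooring = 0; EF_Flooring = 9
ES_Trim work = 4; EF_Trim work = 4+14 = 18
ES_Final inspection = max(EF_Flooring=9, EF_Trim work=18) = 18; EF_Final inspection = 18+7 = 25
Expected project duration μ = 25 days. Critical path: Painting → Trim work → Final inspection.

Variance along critical path = 1.778 + 2.778 + 1.778 = 6.333; σ = √6.333 = 2.517 days.
Z = (24 − 25) / 2.517 = -0.397
P(T ≤ 24) = Φ(-0.397) ≈ 0.346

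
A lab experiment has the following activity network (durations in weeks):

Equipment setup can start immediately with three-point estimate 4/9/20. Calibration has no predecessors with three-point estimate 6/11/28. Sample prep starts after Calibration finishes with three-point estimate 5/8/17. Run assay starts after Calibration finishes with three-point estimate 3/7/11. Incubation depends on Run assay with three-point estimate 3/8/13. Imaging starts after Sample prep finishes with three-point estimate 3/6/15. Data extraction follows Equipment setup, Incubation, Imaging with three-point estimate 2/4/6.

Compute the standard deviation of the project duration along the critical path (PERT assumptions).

4.68 weeks

te_Equipment setup = (4 + 4·9 + 20)/6 = 60/6 = 10; σ²_Equipment setup = ((20−4)/6)² = 7.111
te_Calibration = (6 + 4·11 + 28)/6 = 78/6 = 13; σ²_Calibration = ((28−6)/6)² = 13.444
te_Sample prep = (5 + 4·8 + 17)/6 = 54/6 = 9; σ²_Sample prep = ((17−5)/6)² = 4.000
te_Run assay = (3 + 4·7 + 11)/6 = 42/6 = 7; σ²_Run assay = ((11−3)/6)² = 1.778
te_Incubation = (3 + 4·8 + 13)/6 = 48/6 = 8; σ²_Incubation = ((13−3)/6)² = 2.778
te_Imaging = (3 + 4·6 + 15)/6 = 42/6 = 7; σ²_Imaging = ((15−3)/6)² = 4.000
te_Data extraction = (2 + 4·4 + 6)/6 = 24/6 = 4; σ²_Data extraction = ((6−2)/6)² = 0.444

Forward pass:
ES_Equipment setup = 0; EF_Equipment setup = 10
ES_Calibration = 0; EF_Calibration = 13
ES_Sample prep = 13; EF_Sample prep = 13+9 = 22
ES_Run assay = 13; EF_Run assay = 13+7 = 20
ES_Incubation = 20; EF_Incubation = 20+8 = 28
ES_Imaging = 22; EF_Imaging = 22+7 = 29
ES_Data extraction = max(EF_Equipment setup=10, EF_Incubation=28, EF_Imaging=29) = 29; EF_Data extraction = 29+4 = 33
Expected project duration μ = 33 weeks. Critical path: Calibration → Sample prep → Imaging → Data extraction.

Variance along critical path = 13.444 + 4.000 + 4.000 + 0.444 = 21.889
σ = √21.889 = 4.679 weeks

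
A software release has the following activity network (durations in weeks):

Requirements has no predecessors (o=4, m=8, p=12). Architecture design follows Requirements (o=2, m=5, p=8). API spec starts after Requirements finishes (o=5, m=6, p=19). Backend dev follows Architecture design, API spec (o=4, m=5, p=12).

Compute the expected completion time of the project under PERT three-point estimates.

te_Requirements = (4 + 4·8 + 12)/6 = 48/6 = 8
te_Architecture design = (2 + 4·5 + 8)/6 = 30/6 = 5
te_API spec = (5 + 4·6 + 19)/6 = 48/6 = 8
te_Backend dev = (4 + 4·5 + 12)/6 = 36/6 = 6

Forward pass:
ES_Requirements = 0; EF_Requirements = 8
ES_Architecture design = 8; EF_Architecture design = 8+5 = 13
ES_API spec = 8; EF_API spec = 8+8 = 16
ES_Backend dev = max(EF_Architecture design=13, EF_API spec=16) = 16; EF_Backend dev = 16+6 = 22
Expected project duration μ = 22 weeks. Critical path: Requirements → API spec → Backend dev.

22 weeks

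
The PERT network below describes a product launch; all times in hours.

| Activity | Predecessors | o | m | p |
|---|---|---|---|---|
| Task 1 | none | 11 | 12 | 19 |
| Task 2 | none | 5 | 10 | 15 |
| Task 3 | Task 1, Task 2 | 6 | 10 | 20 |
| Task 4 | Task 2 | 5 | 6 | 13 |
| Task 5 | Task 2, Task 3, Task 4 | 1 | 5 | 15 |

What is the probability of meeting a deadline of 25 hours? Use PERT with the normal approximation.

te_Task 1 = (11 + 4·12 + 19)/6 = 78/6 = 13; σ²_Task 1 = ((19−11)/6)² = 1.778
te_Task 2 = (5 + 4·10 + 15)/6 = 60/6 = 10; σ²_Task 2 = ((15−5)/6)² = 2.778
te_Task 3 = (6 + 4·10 + 20)/6 = 66/6 = 11; σ²_Task 3 = ((20−6)/6)² = 5.444
te_Task 4 = (5 + 4·6 + 13)/6 = 42/6 = 7; σ²_Task 4 = ((13−5)/6)² = 1.778
te_Task 5 = (1 + 4·5 + 15)/6 = 36/6 = 6; σ²_Task 5 = ((15−1)/6)² = 5.444

Forward pass:
ES_Task 1 = 0; EF_Task 1 = 13
ES_Task 2 = 0; EF_Task 2 = 10
ES_Task 3 = max(EF_Task 1=13, EF_Task 2=10) = 13; EF_Task 3 = 13+11 = 24
ES_Task 4 = 10; EF_Task 4 = 10+7 = 17
ES_Task 5 = max(EF_Task 2=10, EF_Task 3=24, EF_Task 4=17) = 24; EF_Task 5 = 24+6 = 30
Expected project duration μ = 30 hours. Critical path: Task 1 → Task 3 → Task 5.

Variance along critical path = 1.778 + 5.444 + 5.444 = 12.667; σ = √12.667 = 3.559 hours.
Z = (25 − 30) / 3.559 = -1.405
P(T ≤ 25) = Φ(-1.405) ≈ 0.080

0.080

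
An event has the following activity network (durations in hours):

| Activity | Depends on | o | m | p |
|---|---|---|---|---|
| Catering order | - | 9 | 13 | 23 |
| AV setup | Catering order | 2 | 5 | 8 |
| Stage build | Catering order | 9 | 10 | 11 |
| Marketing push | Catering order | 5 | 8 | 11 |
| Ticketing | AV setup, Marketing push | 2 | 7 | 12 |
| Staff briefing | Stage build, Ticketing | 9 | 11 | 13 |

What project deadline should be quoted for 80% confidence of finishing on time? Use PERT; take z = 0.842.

42.6 hours

te_Catering order = (9 + 4·13 + 23)/6 = 84/6 = 14; σ²_Catering order = ((23−9)/6)² = 5.444
te_AV setup = (2 + 4·5 + 8)/6 = 30/6 = 5; σ²_AV setup = ((8−2)/6)² = 1.000
te_Stage build = (9 + 4·10 + 11)/6 = 60/6 = 10; σ²_Stage build = ((11−9)/6)² = 0.111
te_Marketing push = (5 + 4·8 + 11)/6 = 48/6 = 8; σ²_Marketing push = ((11−5)/6)² = 1.000
te_Ticketing = (2 + 4·7 + 12)/6 = 42/6 = 7; σ²_Ticketing = ((12−2)/6)² = 2.778
te_Staff briefing = (9 + 4·11 + 13)/6 = 66/6 = 11; σ²_Staff briefing = ((13−9)/6)² = 0.444

Forward pass:
ES_Catering order = 0; EF_Catering order = 14
ES_AV setup = 14; EF_AV setup = 14+5 = 19
ES_Stage build = 14; EF_Stage build = 14+10 = 24
ES_Marketing push = 14; EF_Marketing push = 14+8 = 22
ES_Ticketing = max(EF_AV setup=19, EF_Marketing push=22) = 22; EF_Ticketing = 22+7 = 29
ES_Staff briefing = max(EF_Stage build=24, EF_Ticketing=29) = 29; EF_Staff briefing = 29+11 = 40
Expected project duration μ = 40 hours. Critical path: Catering order → Marketing push → Ticketing → Staff briefing.

Variance along critical path = 5.444 + 1.000 + 2.778 + 0.444 = 9.667; σ = 3.109 hours.
D = μ + z·σ = 40 + 0.842·3.109 = 42.6 hours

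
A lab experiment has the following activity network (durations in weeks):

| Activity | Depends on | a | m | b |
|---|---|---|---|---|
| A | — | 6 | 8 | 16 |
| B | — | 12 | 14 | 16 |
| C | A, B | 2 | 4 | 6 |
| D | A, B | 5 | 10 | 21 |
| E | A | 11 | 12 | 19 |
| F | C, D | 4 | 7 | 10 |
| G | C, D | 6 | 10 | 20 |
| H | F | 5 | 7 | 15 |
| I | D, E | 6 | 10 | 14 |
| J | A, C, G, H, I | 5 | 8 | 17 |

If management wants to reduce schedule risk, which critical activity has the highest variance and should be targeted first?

D

te_A = (6 + 4·8 + 16)/6 = 54/6 = 9; σ²_A = ((16−6)/6)² = 2.778
te_B = (12 + 4·14 + 16)/6 = 84/6 = 14; σ²_B = ((16−12)/6)² = 0.444
te_C = (2 + 4·4 + 6)/6 = 24/6 = 4; σ²_C = ((6−2)/6)² = 0.444
te_D = (5 + 4·10 + 21)/6 = 66/6 = 11; σ²_D = ((21−5)/6)² = 7.111
te_E = (11 + 4·12 + 19)/6 = 78/6 = 13; σ²_E = ((19−11)/6)² = 1.778
te_F = (4 + 4·7 + 10)/6 = 42/6 = 7; σ²_F = ((10−4)/6)² = 1.000
te_G = (6 + 4·10 + 20)/6 = 66/6 = 11; σ²_G = ((20−6)/6)² = 5.444
te_H = (5 + 4·7 + 15)/6 = 48/6 = 8; σ²_H = ((15−5)/6)² = 2.778
te_I = (6 + 4·10 + 14)/6 = 60/6 = 10; σ²_I = ((14−6)/6)² = 1.778
te_J = (5 + 4·8 + 17)/6 = 54/6 = 9; σ²_J = ((17−5)/6)² = 4.000

Forward pass:
ES_A = 0; EF_A = 9
ES_B = 0; EF_B = 14
ES_C = max(EF_A=9, EF_B=14) = 14; EF_C = 14+4 = 18
ES_D = max(EF_A=9, EF_B=14) = 14; EF_D = 14+11 = 25
ES_E = 9; EF_E = 9+13 = 22
ES_F = max(EF_C=18, EF_D=25) = 25; EF_F = 25+7 = 32
ES_G = max(EF_C=18, EF_D=25) = 25; EF_G = 25+11 = 36
ES_H = 32; EF_H = 32+8 = 40
ES_I = max(EF_D=25, EF_E=22) = 25; EF_I = 25+10 = 35
ES_J = max(EF_A=9, EF_C=18, EF_G=36, EF_H=40, EF_I=35) = 40; EF_J = 40+9 = 49
Expected project duration μ = 49 weeks. Critical path: B → D → F → H → J.

Variances on critical path: σ²_B=0.444, σ²_D=7.111, σ²_F=1.000, σ²_H=2.778, σ²_J=4.000.
Largest is σ²_D = 7.111.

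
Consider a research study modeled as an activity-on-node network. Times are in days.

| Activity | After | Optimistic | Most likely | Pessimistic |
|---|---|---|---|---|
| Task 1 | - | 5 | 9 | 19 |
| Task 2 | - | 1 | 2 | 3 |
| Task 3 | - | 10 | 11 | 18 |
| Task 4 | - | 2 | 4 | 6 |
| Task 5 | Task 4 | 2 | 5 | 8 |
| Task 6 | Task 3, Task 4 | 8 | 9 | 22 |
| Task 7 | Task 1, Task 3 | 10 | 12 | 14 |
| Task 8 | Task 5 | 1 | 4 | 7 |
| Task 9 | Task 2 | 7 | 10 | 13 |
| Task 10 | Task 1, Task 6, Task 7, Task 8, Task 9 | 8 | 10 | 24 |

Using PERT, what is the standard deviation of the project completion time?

3.06 days

te_Task 1 = (5 + 4·9 + 19)/6 = 60/6 = 10; σ²_Task 1 = ((19−5)/6)² = 5.444
te_Task 2 = (1 + 4·2 + 3)/6 = 12/6 = 2; σ²_Task 2 = ((3−1)/6)² = 0.111
te_Task 3 = (10 + 4·11 + 18)/6 = 72/6 = 12; σ²_Task 3 = ((18−10)/6)² = 1.778
te_Task 4 = (2 + 4·4 + 6)/6 = 24/6 = 4; σ²_Task 4 = ((6−2)/6)² = 0.444
te_Task 5 = (2 + 4·5 + 8)/6 = 30/6 = 5; σ²_Task 5 = ((8−2)/6)² = 1.000
te_Task 6 = (8 + 4·9 + 22)/6 = 66/6 = 11; σ²_Task 6 = ((22−8)/6)² = 5.444
te_Task 7 = (10 + 4·12 + 14)/6 = 72/6 = 12; σ²_Task 7 = ((14−10)/6)² = 0.444
te_Task 8 = (1 + 4·4 + 7)/6 = 24/6 = 4; σ²_Task 8 = ((7−1)/6)² = 1.000
te_Task 9 = (7 + 4·10 + 13)/6 = 60/6 = 10; σ²_Task 9 = ((13−7)/6)² = 1.000
te_Task 10 = (8 + 4·10 + 24)/6 = 72/6 = 12; σ²_Task 10 = ((24−8)/6)² = 7.111

Forward pass:
ES_Task 1 = 0; EF_Task 1 = 10
ES_Task 2 = 0; EF_Task 2 = 2
ES_Task 3 = 0; EF_Task 3 = 12
ES_Task 4 = 0; EF_Task 4 = 4
ES_Task 5 = 4; EF_Task 5 = 4+5 = 9
ES_Task 6 = max(EF_Task 3=12, EF_Task 4=4) = 12; EF_Task 6 = 12+11 = 23
ES_Task 7 = max(EF_Task 1=10, EF_Task 3=12) = 12; EF_Task 7 = 12+12 = 24
ES_Task 8 = 9; EF_Task 8 = 9+4 = 13
ES_Task 9 = 2; EF_Task 9 = 2+10 = 12
ES_Task 10 = max(EF_Task 1=10, EF_Task 6=23, EF_Task 7=24, EF_Task 8=13, EF_Task 9=12) = 24; EF_Task 10 = 24+12 = 36
Expected project duration μ = 36 days. Critical path: Task 3 → Task 7 → Task 10.

Variance along critical path = 1.778 + 0.444 + 7.111 = 9.333
σ = √9.333 = 3.055 days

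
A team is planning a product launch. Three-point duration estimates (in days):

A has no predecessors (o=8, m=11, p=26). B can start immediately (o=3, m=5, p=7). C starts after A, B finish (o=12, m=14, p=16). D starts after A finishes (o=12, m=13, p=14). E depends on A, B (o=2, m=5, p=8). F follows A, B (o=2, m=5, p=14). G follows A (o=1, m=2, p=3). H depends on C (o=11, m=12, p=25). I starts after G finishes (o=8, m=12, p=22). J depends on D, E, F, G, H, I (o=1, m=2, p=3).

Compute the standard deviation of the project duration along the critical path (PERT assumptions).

te_A = (8 + 4·11 + 26)/6 = 78/6 = 13; σ²_A = ((26−8)/6)² = 9.000
te_B = (3 + 4·5 + 7)/6 = 30/6 = 5; σ²_B = ((7−3)/6)² = 0.444
te_C = (12 + 4·14 + 16)/6 = 84/6 = 14; σ²_C = ((16−12)/6)² = 0.444
te_D = (12 + 4·13 + 14)/6 = 78/6 = 13; σ²_D = ((14−12)/6)² = 0.111
te_E = (2 + 4·5 + 8)/6 = 30/6 = 5; σ²_E = ((8−2)/6)² = 1.000
te_F = (2 + 4·5 + 14)/6 = 36/6 = 6; σ²_F = ((14−2)/6)² = 4.000
te_G = (1 + 4·2 + 3)/6 = 12/6 = 2; σ²_G = ((3−1)/6)² = 0.111
te_H = (11 + 4·12 + 25)/6 = 84/6 = 14; σ²_H = ((25−11)/6)² = 5.444
te_I = (8 + 4·12 + 22)/6 = 78/6 = 13; σ²_I = ((22−8)/6)² = 5.444
te_J = (1 + 4·2 + 3)/6 = 12/6 = 2; σ²_J = ((3−1)/6)² = 0.111

Forward pass:
ES_A = 0; EF_A = 13
ES_B = 0; EF_B = 5
ES_C = max(EF_A=13, EF_B=5) = 13; EF_C = 13+14 = 27
ES_D = 13; EF_D = 13+13 = 26
ES_E = max(EF_A=13, EF_B=5) = 13; EF_E = 13+5 = 18
ES_F = max(EF_A=13, EF_B=5) = 13; EF_F = 13+6 = 19
ES_G = 13; EF_G = 13+2 = 15
ES_H = 27; EF_H = 27+14 = 41
ES_I = 15; EF_I = 15+13 = 28
ES_J = max(EF_D=26, EF_E=18, EF_F=19, EF_G=15, EF_H=41, EF_I=28) = 41; EF_J = 41+2 = 43
Expected project duration μ = 43 days. Critical path: A → C → H → J.

Variance along critical path = 9.000 + 0.444 + 5.444 + 0.111 = 15.000
σ = √15.000 = 3.873 days

3.87 days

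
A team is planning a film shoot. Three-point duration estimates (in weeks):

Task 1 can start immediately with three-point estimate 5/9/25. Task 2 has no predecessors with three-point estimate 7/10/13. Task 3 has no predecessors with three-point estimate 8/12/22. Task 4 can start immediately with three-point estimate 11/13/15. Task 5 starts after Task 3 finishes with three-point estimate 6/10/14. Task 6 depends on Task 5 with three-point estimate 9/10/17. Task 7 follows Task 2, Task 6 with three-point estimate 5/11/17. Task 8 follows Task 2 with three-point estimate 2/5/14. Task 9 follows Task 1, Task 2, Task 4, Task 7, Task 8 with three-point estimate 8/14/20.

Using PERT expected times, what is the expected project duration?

te_Task 1 = (5 + 4·9 + 25)/6 = 66/6 = 11
te_Task 2 = (7 + 4·10 + 13)/6 = 60/6 = 10
te_Task 3 = (8 + 4·12 + 22)/6 = 78/6 = 13
te_Task 4 = (11 + 4·13 + 15)/6 = 78/6 = 13
te_Task 5 = (6 + 4·10 + 14)/6 = 60/6 = 10
te_Task 6 = (9 + 4·10 + 17)/6 = 66/6 = 11
te_Task 7 = (5 + 4·11 + 17)/6 = 66/6 = 11
te_Task 8 = (2 + 4·5 + 14)/6 = 36/6 = 6
te_Task 9 = (8 + 4·14 + 20)/6 = 84/6 = 14

Forward pass:
ES_Task 1 = 0; EF_Task 1 = 11
ES_Task 2 = 0; EF_Task 2 = 10
ES_Task 3 = 0; EF_Task 3 = 13
ES_Task 4 = 0; EF_Task 4 = 13
ES_Task 5 = 13; EF_Task 5 = 13+10 = 23
ES_Task 6 = 23; EF_Task 6 = 23+11 = 34
ES_Task 7 = max(EF_Task 2=10, EF_Task 6=34) = 34; EF_Task 7 = 34+11 = 45
ES_Task 8 = 10; EF_Task 8 = 10+6 = 16
ES_Task 9 = max(EF_Task 1=11, EF_Task 2=10, EF_Task 4=13, EF_Task 7=45, EF_Task 8=16) = 45; EF_Task 9 = 45+14 = 59
Expected project duration μ = 59 weeks. Critical path: Task 3 → Task 5 → Task 6 → Task 7 → Task 9.

59 weeks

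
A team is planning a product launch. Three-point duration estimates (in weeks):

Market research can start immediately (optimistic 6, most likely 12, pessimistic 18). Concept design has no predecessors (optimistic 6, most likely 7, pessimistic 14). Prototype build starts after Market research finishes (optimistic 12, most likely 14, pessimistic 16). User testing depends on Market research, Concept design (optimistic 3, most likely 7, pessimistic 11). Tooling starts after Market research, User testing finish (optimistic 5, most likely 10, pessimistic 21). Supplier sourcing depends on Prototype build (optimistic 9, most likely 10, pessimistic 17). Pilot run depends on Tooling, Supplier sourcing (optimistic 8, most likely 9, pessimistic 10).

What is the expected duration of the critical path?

te_Market research = (6 + 4·12 + 18)/6 = 72/6 = 12
te_Concept design = (6 + 4·7 + 14)/6 = 48/6 = 8
te_Prototype build = (12 + 4·14 + 16)/6 = 84/6 = 14
te_User testing = (3 + 4·7 + 11)/6 = 42/6 = 7
te_Tooling = (5 + 4·10 + 21)/6 = 66/6 = 11
te_Supplier sourcing = (9 + 4·10 + 17)/6 = 66/6 = 11
te_Pilot run = (8 + 4·9 + 10)/6 = 54/6 = 9

Forward pass:
ES_Market research = 0; EF_Market research = 12
ES_Concept design = 0; EF_Concept design = 8
ES_Prototype build = 12; EF_Prototype build = 12+14 = 26
ES_User testing = max(EF_Market research=12, EF_Concept design=8) = 12; EF_User testing = 12+7 = 19
ES_Tooling = max(EF_Market research=12, EF_User testing=19) = 19; EF_Tooling = 19+11 = 30
ES_Supplier sourcing = 26; EF_Supplier sourcing = 26+11 = 37
ES_Pilot run = max(EF_Tooling=30, EF_Supplier sourcing=37) = 37; EF_Pilot run = 37+9 = 46
Expected project duration μ = 46 weeks. Critical path: Market research → Prototype build → Supplier sourcing → Pilot run.

46 weeks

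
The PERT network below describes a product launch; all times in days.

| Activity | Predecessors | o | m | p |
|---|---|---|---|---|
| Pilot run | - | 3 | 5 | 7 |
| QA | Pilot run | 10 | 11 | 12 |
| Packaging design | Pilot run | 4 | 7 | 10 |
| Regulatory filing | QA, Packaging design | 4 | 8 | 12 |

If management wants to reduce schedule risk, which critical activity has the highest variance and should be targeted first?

te_Pilot run = (3 + 4·5 + 7)/6 = 30/6 = 5; σ²_Pilot run = ((7−3)/6)² = 0.444
te_QA = (10 + 4·11 + 12)/6 = 66/6 = 11; σ²_QA = ((12−10)/6)² = 0.111
te_Packaging design = (4 + 4·7 + 10)/6 = 42/6 = 7; σ²_Packaging design = ((10−4)/6)² = 1.000
te_Regulatory filing = (4 + 4·8 + 12)/6 = 48/6 = 8; σ²_Regulatory filing = ((12−4)/6)² = 1.778

Forward pass:
ES_Pilot run = 0; EF_Pilot run = 5
ES_QA = 5; EF_QA = 5+11 = 16
ES_Packaging design = 5; EF_Packaging design = 5+7 = 12
ES_Regulatory filing = max(EF_QA=16, EF_Packaging design=12) = 16; EF_Regulatory filing = 16+8 = 24
Expected project duration μ = 24 days. Critical path: Pilot run → QA → Regulatory filing.

Variances on critical path: σ²_Pilot run=0.444, σ²_QA=0.111, σ²_Regulatory filing=1.778.
Largest is σ²_Regulatory filing = 1.778.

Regulatory filing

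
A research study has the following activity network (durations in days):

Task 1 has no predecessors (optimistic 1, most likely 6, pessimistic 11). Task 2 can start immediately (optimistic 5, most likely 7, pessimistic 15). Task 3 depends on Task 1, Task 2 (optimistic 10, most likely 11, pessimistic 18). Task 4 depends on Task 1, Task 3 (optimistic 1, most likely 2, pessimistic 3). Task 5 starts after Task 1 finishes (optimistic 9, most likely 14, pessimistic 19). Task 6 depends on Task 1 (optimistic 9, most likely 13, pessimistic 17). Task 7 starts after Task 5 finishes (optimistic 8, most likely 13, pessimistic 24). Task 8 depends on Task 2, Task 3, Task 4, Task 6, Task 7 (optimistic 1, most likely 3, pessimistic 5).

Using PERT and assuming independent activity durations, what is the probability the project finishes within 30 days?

te_Task 1 = (1 + 4·6 + 11)/6 = 36/6 = 6; σ²_Task 1 = ((11−1)/6)² = 2.778
te_Task 2 = (5 + 4·7 + 15)/6 = 48/6 = 8; σ²_Task 2 = ((15−5)/6)² = 2.778
te_Task 3 = (10 + 4·11 + 18)/6 = 72/6 = 12; σ²_Task 3 = ((18−10)/6)² = 1.778
te_Task 4 = (1 + 4·2 + 3)/6 = 12/6 = 2; σ²_Task 4 = ((3−1)/6)² = 0.111
te_Task 5 = (9 + 4·14 + 19)/6 = 84/6 = 14; σ²_Task 5 = ((19−9)/6)² = 2.778
te_Task 6 = (9 + 4·13 + 17)/6 = 78/6 = 13; σ²_Task 6 = ((17−9)/6)² = 1.778
te_Task 7 = (8 + 4·13 + 24)/6 = 84/6 = 14; σ²_Task 7 = ((24−8)/6)² = 7.111
te_Task 8 = (1 + 4·3 + 5)/6 = 18/6 = 3; σ²_Task 8 = ((5−1)/6)² = 0.444

Forward pass:
ES_Task 1 = 0; EF_Task 1 = 6
ES_Task 2 = 0; EF_Task 2 = 8
ES_Task 3 = max(EF_Task 1=6, EF_Task 2=8) = 8; EF_Task 3 = 8+12 = 20
ES_Task 4 = max(EF_Task 1=6, EF_Task 3=20) = 20; EF_Task 4 = 20+2 = 22
ES_Task 5 = 6; EF_Task 5 = 6+14 = 20
ES_Task 6 = 6; EF_Task 6 = 6+13 = 19
ES_Task 7 = 20; EF_Task 7 = 20+14 = 34
ES_Task 8 = max(EF_Task 2=8, EF_Task 3=20, EF_Task 4=22, EF_Task 6=19, EF_Task 7=34) = 34; EF_Task 8 = 34+3 = 37
Expected project duration μ = 37 days. Critical path: Task 1 → Task 5 → Task 7 → Task 8.

Variance along critical path = 2.778 + 2.778 + 7.111 + 0.444 = 13.111; σ = √13.111 = 3.621 days.
Z = (30 − 37) / 3.621 = -1.933
P(T ≤ 30) = Φ(-1.933) ≈ 0.027

0.027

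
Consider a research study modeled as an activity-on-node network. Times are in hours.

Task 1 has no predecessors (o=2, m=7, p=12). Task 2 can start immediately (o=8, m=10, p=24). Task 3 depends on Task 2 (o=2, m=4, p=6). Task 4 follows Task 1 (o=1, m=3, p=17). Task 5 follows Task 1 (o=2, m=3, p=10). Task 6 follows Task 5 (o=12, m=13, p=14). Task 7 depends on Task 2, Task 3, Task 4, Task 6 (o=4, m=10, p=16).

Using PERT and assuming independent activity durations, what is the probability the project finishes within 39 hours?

te_Task 1 = (2 + 4·7 + 12)/6 = 42/6 = 7; σ²_Task 1 = ((12−2)/6)² = 2.778
te_Task 2 = (8 + 4·10 + 24)/6 = 72/6 = 12; σ²_Task 2 = ((24−8)/6)² = 7.111
te_Task 3 = (2 + 4·4 + 6)/6 = 24/6 = 4; σ²_Task 3 = ((6−2)/6)² = 0.444
te_Task 4 = (1 + 4·3 + 17)/6 = 30/6 = 5; σ²_Task 4 = ((17−1)/6)² = 7.111
te_Task 5 = (2 + 4·3 + 10)/6 = 24/6 = 4; σ²_Task 5 = ((10−2)/6)² = 1.778
te_Task 6 = (12 + 4·13 + 14)/6 = 78/6 = 13; σ²_Task 6 = ((14−12)/6)² = 0.111
te_Task 7 = (4 + 4·10 + 16)/6 = 60/6 = 10; σ²_Task 7 = ((16−4)/6)² = 4.000

Forward pass:
ES_Task 1 = 0; EF_Task 1 = 7
ES_Task 2 = 0; EF_Task 2 = 12
ES_Task 3 = 12; EF_Task 3 = 12+4 = 16
ES_Task 4 = 7; EF_Task 4 = 7+5 = 12
ES_Task 5 = 7; EF_Task 5 = 7+4 = 11
ES_Task 6 = 11; EF_Task 6 = 11+13 = 24
ES_Task 7 = max(EF_Task 2=12, EF_Task 3=16, EF_Task 4=12, EF_Task 6=24) = 24; EF_Task 7 = 24+10 = 34
Expected project duration μ = 34 hours. Critical path: Task 1 → Task 5 → Task 6 → Task 7.

Variance along critical path = 2.778 + 1.778 + 0.111 + 4.000 = 8.667; σ = √8.667 = 2.944 hours.
Z = (39 − 34) / 2.944 = 1.698
P(T ≤ 39) = Φ(1.698) ≈ 0.955

0.955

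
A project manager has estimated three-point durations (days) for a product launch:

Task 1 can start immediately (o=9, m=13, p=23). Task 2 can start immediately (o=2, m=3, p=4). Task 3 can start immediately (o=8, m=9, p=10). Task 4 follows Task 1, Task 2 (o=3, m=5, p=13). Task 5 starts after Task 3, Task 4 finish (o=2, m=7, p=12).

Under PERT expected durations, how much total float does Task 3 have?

te_Task 1 = (9 + 4·13 + 23)/6 = 84/6 = 14
te_Task 2 = (2 + 4·3 + 4)/6 = 18/6 = 3
te_Task 3 = (8 + 4·9 + 10)/6 = 54/6 = 9
te_Task 4 = (3 + 4·5 + 13)/6 = 36/6 = 6
te_Task 5 = (2 + 4·7 + 12)/6 = 42/6 = 7

Forward pass:
ES_Task 1 = 0; EF_Task 1 = 14
ES_Task 2 = 0; EF_Task 2 = 3
ES_Task 3 = 0; EF_Task 3 = 9
ES_Task 4 = max(EF_Task 1=14, EF_Task 2=3) = 14; EF_Task 4 = 14+6 = 20
ES_Task 5 = max(EF_Task 3=9, EF_Task 4=20) = 20; EF_Task 5 = 20+7 = 27
Expected project duration μ = 27 days. Critical path: Task 1 → Task 4 → Task 5.

Backward pass:
LF_Task 5 = 27; LS_Task 5 = 27−7 = 20
LF_Task 4 = LS_Task 5 = 20; LS_Task 4 = 20−6 = 14
LF_Task 3 = LS_Task 5 = 20; LS_Task 3 = 20−9 = 11
LF_Task 2 = LS_Task 4 = 14; LS_Task 2 = 14−3 = 11
LF_Task 1 = LS_Task 4 = 14; LS_Task 1 = 14−14 = 0
Slack_Task 3 = LS_Task 3 − ES_Task 3 = 11 − 0 = 11

11 days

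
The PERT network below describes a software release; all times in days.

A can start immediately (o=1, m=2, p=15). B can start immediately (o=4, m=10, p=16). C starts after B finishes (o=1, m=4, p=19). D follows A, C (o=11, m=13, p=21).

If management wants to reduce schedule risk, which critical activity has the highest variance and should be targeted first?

te_A = (1 + 4·2 + 15)/6 = 24/6 = 4; σ²_A = ((15−1)/6)² = 5.444
te_B = (4 + 4·10 + 16)/6 = 60/6 = 10; σ²_B = ((16−4)/6)² = 4.000
te_C = (1 + 4·4 + 19)/6 = 36/6 = 6; σ²_C = ((19−1)/6)² = 9.000
te_D = (11 + 4·13 + 21)/6 = 84/6 = 14; σ²_D = ((21−11)/6)² = 2.778

Forward pass:
ES_A = 0; EF_A = 4
ES_B = 0; EF_B = 10
ES_C = 10; EF_C = 10+6 = 16
ES_D = max(EF_A=4, EF_C=16) = 16; EF_D = 16+14 = 30
Expected project duration μ = 30 days. Critical path: B → C → D.

Variances on critical path: σ²_B=4.000, σ²_C=9.000, σ²_D=2.778.
Largest is σ²_C = 9.000.

C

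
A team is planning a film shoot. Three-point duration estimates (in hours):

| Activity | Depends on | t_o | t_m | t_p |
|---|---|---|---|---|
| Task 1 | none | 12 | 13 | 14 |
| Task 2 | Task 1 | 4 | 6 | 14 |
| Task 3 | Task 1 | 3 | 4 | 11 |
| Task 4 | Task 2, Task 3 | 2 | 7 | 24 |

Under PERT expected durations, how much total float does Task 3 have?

te_Task 1 = (12 + 4·13 + 14)/6 = 78/6 = 13
te_Task 2 = (4 + 4·6 + 14)/6 = 42/6 = 7
te_Task 3 = (3 + 4·4 + 11)/6 = 30/6 = 5
te_Task 4 = (2 + 4·7 + 24)/6 = 54/6 = 9

Forward pass:
ES_Task 1 = 0; EF_Task 1 = 13
ES_Task 2 = 13; EF_Task 2 = 13+7 = 20
ES_Task 3 = 13; EF_Task 3 = 13+5 = 18
ES_Task 4 = max(EF_Task 2=20, EF_Task 3=18) = 20; EF_Task 4 = 20+9 = 29
Expected project duration μ = 29 hours. Critical path: Task 1 → Task 2 → Task 4.

Backward pass:
LF_Task 4 = 29; LS_Task 4 = 29−9 = 20
LF_Task 3 = LS_Task 4 = 20; LS_Task 3 = 20−5 = 15
LF_Task 2 = LS_Task 4 = 20; LS_Task 2 = 20−7 = 13
LF_Task 1 = min(LS_Task 2=13, LS_Task 3=15) = 13; LS_Task 1 = 13−13 = 0
Slack_Task 3 = LS_Task 3 − ES_Task 3 = 15 − 13 = 2

2 hours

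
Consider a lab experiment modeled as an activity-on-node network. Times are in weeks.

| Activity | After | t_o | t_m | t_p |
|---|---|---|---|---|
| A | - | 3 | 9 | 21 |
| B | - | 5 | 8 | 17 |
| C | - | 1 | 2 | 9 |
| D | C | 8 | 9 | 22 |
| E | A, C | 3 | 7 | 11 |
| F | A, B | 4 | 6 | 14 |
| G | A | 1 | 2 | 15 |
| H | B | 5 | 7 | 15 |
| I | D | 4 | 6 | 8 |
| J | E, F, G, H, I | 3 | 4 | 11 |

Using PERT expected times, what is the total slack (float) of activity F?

te_A = (3 + 4·9 + 21)/6 = 60/6 = 10
te_B = (5 + 4·8 + 17)/6 = 54/6 = 9
te_C = (1 + 4·2 + 9)/6 = 18/6 = 3
te_D = (8 + 4·9 + 22)/6 = 66/6 = 11
te_E = (3 + 4·7 + 11)/6 = 42/6 = 7
te_F = (4 + 4·6 + 14)/6 = 42/6 = 7
te_G = (1 + 4·2 + 15)/6 = 24/6 = 4
te_H = (5 + 4·7 + 15)/6 = 48/6 = 8
te_I = (4 + 4·6 + 8)/6 = 36/6 = 6
te_J = (3 + 4·4 + 11)/6 = 30/6 = 5

Forward pass:
ES_A = 0; EF_A = 10
ES_B = 0; EF_B = 9
ES_C = 0; EF_C = 3
ES_D = 3; EF_D = 3+11 = 14
ES_E = max(EF_A=10, EF_C=3) = 10; EF_E = 10+7 = 17
ES_F = max(EF_A=10, EF_B=9) = 10; EF_F = 10+7 = 17
ES_G = 10; EF_G = 10+4 = 14
ES_H = 9; EF_H = 9+8 = 17
ES_I = 14; EF_I = 14+6 = 20
ES_J = max(EF_E=17, EF_F=17, EF_G=14, EF_H=17, EF_I=20) = 20; EF_J = 20+5 = 25
Expected project duration μ = 25 weeks. Critical path: C → D → I → J.

Backward pass:
LF_J = 25; LS_J = 25−5 = 20
LF_I = LS_J = 20; LS_I = 20−6 = 14
LF_H = LS_J = 20; LS_H = 20−8 = 12
LF_G = LS_J = 20; LS_G = 20−4 = 16
LF_F = LS_J = 20; LS_F = 20−7 = 13
LF_E = LS_J = 20; LS_E = 20−7 = 13
LF_D = LS_I = 14; LS_D = 14−11 = 3
LF_C = min(LS_D=3, LS_E=13) = 3; LS_C = 3−3 = 0
LF_B = min(LS_F=13, LS_H=12) = 12; LS_B = 12−9 = 3
LF_A = min(LS_E=13, LS_F=13, LS_G=16) = 13; LS_A = 13−10 = 3
Slack_F = LS_F − ES_F = 13 − 10 = 3

3 weeks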